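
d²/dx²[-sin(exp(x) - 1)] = (exp(x)*sin(exp(x) - 1) - cos(exp(x) - 1))*exp(x)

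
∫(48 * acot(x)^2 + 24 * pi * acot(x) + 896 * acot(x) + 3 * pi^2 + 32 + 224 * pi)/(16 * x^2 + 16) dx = -(4*acot(x) + pi)^3/64 - 7*(4*acot(x) + pi)^2/4 - 2*acot(x) + C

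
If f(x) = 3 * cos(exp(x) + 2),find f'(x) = -3*exp(x)*sin(exp(x) + 2)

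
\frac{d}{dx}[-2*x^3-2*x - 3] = -6*x^2 - 2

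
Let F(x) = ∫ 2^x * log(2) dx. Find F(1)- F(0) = 1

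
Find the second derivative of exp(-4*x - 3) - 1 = 16*exp(-4*x - 3)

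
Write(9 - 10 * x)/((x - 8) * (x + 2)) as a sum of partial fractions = -29/(10*(x + 2)) - 71/(10*(x - 8))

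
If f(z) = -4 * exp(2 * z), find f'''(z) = -32*exp(2*z)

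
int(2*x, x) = x^2 + C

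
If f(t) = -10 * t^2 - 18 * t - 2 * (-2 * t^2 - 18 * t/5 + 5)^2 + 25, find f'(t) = -32*t^3 - 432*t^2/5 + 204*t/25 + 54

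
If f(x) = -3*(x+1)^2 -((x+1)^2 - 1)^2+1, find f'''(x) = -24*x - 24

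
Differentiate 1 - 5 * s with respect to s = -5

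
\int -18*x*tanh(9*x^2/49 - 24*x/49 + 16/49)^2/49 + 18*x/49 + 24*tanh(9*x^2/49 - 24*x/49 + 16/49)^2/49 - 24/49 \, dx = tanh((3*x - 4)^2/49) + C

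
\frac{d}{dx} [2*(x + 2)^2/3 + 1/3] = 4*x/3 + 8/3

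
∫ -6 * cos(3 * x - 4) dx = -2*sin(3*x - 4) + C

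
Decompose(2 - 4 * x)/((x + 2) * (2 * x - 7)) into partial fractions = -24/(11*(2*x - 7)) - 10/(11*(x + 2))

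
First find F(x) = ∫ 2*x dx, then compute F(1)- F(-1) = 0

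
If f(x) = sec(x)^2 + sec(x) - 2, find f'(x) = (1 + 2/cos(x))*sin(x)/cos(x)^2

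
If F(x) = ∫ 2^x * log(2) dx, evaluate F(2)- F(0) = 3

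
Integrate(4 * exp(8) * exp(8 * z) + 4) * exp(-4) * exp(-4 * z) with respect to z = 2*sinh(4*z + 4) + C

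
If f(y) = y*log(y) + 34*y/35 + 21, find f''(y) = 1/y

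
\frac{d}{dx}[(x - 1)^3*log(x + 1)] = (3*x^3*log(x + 1) + x^3 - 3*x^2*log(x + 1) - 3*x^2 - 3*x*log(x + 1) + 3*x + 3*log(x + 1) - 1)/(x + 1)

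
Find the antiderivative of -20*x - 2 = -10*x^2 - 2*x + C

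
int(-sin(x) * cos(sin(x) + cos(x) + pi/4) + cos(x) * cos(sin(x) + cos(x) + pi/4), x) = sin(sqrt(2)*sin(x + pi/4) + pi/4) + C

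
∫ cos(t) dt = sin(t) + C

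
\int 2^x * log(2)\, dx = 2^x + C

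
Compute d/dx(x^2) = 2*x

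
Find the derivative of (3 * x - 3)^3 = 81*x^2 - 162*x + 81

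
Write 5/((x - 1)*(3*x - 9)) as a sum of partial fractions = -5/(6*(x - 1)) + 5/(6*(x - 3))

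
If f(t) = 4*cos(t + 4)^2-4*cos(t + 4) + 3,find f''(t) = 4*cos(t + 4) - 8*cos(2*t + 8)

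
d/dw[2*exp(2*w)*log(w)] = (4*w*exp(2*w)*log(w) + 2*exp(2*w))/w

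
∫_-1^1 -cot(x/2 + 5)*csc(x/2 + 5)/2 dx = csc(11/2) - csc(9/2)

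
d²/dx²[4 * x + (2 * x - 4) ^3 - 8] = 48*x - 96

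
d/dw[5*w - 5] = 5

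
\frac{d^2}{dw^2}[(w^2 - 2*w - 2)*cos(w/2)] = -w^2*cos(w/2)/4 - 2*w*sin(w/2) + w*cos(w/2)/2 + 2*sin(w/2) + 5*cos(w/2)/2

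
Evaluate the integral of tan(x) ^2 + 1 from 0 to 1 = tan(1)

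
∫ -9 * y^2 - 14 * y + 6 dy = -3*y^3 - 7*y^2 + 6*y + C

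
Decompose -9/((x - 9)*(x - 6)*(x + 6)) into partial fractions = -1/(20*(x + 6)) + 1/(4*(x - 6)) - 1/(5*(x - 9))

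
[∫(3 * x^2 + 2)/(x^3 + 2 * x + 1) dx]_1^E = -log(4) + log(1 + 2*E + exp(3))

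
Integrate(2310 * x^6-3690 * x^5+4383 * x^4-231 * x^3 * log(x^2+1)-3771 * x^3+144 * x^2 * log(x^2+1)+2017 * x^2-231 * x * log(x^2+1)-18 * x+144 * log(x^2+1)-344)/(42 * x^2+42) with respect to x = -(77*x^2 - 96*x + 56)*(-12*x^3 + 9*x^2 + 2*x + 3*log(x^2 + 1) - 6)/84 + C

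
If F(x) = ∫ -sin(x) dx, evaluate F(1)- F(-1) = 0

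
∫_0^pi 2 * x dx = pi^2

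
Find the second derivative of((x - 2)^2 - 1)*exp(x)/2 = x^2*exp(x)/2 - 3*exp(x)/2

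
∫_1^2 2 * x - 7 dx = -4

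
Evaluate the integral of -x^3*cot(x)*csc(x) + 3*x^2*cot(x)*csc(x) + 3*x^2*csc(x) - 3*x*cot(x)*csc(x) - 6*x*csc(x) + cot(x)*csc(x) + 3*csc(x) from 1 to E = (-1 + E)^3*csc(E)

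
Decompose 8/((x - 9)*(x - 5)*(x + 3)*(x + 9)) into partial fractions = -1/(189*(x + 9)) + 1/(72*(x + 3)) - 1/(56*(x - 5)) + 1/(108*(x - 9))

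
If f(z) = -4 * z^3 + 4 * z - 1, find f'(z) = 4 - 12*z^2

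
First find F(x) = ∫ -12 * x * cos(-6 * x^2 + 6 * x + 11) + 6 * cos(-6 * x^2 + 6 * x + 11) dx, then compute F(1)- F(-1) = sin(11) + sin(1)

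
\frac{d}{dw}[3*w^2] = 6*w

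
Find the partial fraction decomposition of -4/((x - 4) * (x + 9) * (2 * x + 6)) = -1/(39*(x + 9)) + 1/(21*(x + 3)) - 2/(91*(x - 4))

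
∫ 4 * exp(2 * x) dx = 2*exp(2*x) + C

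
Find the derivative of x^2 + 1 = 2*x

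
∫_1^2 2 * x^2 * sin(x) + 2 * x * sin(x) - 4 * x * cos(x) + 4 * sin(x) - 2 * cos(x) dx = 8*cos(1) - 16*cos(2)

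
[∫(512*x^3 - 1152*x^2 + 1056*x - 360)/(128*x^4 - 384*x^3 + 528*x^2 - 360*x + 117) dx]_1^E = -log(58/9) + log(1 + (-8*E + 5 + 16*exp(2)/3)^2)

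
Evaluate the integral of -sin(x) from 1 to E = cos(E) - cos(1)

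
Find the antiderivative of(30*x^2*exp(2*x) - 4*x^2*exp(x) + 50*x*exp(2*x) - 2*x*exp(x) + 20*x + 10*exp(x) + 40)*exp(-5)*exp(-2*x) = (2*x + 5)*(5*x^2*exp(2*x) + 2*x*exp(x) - 5)*exp(-2*x - 5) + C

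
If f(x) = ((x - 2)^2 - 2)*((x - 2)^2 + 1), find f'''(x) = 24*x - 48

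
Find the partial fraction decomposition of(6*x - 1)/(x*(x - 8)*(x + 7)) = -43/(105*(x + 7)) + 47/(120*(x - 8)) + 1/(56*x)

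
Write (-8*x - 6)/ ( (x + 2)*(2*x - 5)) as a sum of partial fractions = -52/(9*(2*x - 5)) - 10/(9*(x + 2))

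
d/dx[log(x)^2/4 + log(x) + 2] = (log(x) + 2)/(2*x)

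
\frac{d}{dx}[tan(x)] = cos(x)^(-2)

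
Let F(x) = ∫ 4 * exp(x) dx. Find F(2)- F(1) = -4*E + 4*exp(2)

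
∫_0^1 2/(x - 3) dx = -log(9) + log(4)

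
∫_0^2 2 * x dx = 4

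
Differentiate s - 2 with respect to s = 1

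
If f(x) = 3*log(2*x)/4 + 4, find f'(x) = 3/(4*x)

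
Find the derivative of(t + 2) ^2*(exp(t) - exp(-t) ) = (t^2*exp(2*t) + t^2 + 6*t*exp(2*t) + 2*t + 8*exp(2*t))*exp(-t)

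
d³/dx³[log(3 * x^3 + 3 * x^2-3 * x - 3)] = (6*x^3 - 6*x^2 + 18*x - 2)/(x^6 - 3*x^4 + 3*x^2 - 1)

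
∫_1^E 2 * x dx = -1 + exp(2)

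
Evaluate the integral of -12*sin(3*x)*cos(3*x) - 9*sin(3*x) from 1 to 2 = cos(12) + 2*cos(6) - 3*cos(3)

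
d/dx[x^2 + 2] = 2*x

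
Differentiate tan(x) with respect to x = cos(x)^(-2)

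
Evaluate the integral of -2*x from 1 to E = 1 - exp(2)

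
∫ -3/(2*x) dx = -3*log(x)/2 + C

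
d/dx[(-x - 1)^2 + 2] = 2*x + 2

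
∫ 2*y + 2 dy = y^2 + 2*y + C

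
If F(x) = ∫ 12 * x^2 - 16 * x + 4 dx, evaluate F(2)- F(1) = 8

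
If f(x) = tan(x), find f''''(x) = 24*tan(x)^5 + 40*tan(x)^3 + 16*tan(x)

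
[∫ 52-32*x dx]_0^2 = 40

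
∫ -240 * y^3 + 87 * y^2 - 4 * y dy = -60*y^4 + 29*y^3 - 2*y^2 + C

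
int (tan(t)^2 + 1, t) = tan(t) + C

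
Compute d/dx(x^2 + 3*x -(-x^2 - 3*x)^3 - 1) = 6*x^5 + 45*x^4 + 108*x^3 + 81*x^2 + 2*x + 3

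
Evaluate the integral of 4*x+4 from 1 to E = -8 + 2*(1 + E)^2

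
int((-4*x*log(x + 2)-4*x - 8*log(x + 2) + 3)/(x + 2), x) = (3 - 4*x)*log(x + 2) + C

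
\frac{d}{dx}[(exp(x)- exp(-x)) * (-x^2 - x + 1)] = (-x^2*exp(2*x) - x^2 - 3*x*exp(2*x) + x + 2)*exp(-x)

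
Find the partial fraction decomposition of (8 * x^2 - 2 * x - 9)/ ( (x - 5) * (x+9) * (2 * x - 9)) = -64/(3*(2*x - 9)) + 73/(42*(x + 9)) + 181/(14*(x - 5))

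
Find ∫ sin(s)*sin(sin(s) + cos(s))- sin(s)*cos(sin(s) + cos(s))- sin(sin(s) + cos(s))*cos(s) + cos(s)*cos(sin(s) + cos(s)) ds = sqrt(2)*sin(sqrt(2)*sin(s + pi/4) + pi/4) + C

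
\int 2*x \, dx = x^2 + C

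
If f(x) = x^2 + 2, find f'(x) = 2*x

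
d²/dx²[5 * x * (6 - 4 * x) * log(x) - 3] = (-40*x*log(x) - 60*x + 30)/x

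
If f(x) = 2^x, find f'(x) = 2^x*log(2)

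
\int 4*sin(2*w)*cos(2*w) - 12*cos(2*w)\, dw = (sin(2*w) - 3)^2 + C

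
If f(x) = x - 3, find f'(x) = 1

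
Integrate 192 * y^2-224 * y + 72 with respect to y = 64*y^3 - 112*y^2 + 72*y + C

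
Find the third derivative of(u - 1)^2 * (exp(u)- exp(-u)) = (u^2*exp(2*u) + u^2 + 4*u*exp(2*u) - 8*u + exp(2*u) + 13)*exp(-u)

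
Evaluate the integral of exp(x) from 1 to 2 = -E + exp(2)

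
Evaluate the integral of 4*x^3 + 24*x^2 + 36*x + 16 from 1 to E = -48 + (1 + E)^3*(E + 5)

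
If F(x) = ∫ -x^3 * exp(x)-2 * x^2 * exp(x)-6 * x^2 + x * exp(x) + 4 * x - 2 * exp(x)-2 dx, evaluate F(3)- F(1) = -22*exp(3) - 40 + 2*E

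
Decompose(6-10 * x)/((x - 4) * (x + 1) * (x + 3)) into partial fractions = 18/(7*(x + 3)) - 8/(5*(x + 1)) - 34/(35*(x - 4))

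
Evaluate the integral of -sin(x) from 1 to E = cos(E) - cos(1)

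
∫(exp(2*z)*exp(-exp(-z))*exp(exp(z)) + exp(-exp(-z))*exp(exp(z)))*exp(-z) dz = exp(2*sinh(z)) + C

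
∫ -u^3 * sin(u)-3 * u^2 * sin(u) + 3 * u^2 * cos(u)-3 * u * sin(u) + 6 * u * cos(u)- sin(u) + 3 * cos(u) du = (u + 1)^3*cos(u) + C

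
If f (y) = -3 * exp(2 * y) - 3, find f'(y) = -6*exp(2*y)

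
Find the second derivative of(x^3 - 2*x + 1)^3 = 72*x^7 - 252*x^5 + 90*x^4 + 240*x^3 - 144*x^2 - 30*x + 24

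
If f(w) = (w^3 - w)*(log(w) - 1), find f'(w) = 3*w^2*log(w) - 2*w^2 - log(w)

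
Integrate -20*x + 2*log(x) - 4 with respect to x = 2*x*(-5*x + log(x) - 3) + C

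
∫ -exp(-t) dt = exp(-t) + C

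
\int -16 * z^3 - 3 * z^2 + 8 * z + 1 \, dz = -4*z^4 - z^3 + 4*z^2 + z + C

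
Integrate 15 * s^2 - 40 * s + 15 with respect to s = 5*s^3 - 20*s^2 + 15*s + C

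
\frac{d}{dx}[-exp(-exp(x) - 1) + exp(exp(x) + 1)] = (exp(x) + exp(x + 2*exp(x) + 2))*exp(-exp(x) - 1)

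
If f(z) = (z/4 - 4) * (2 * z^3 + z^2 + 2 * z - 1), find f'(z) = 2*z^3 - 93*z^2/4 - 7*z - 33/4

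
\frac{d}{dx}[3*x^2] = 6*x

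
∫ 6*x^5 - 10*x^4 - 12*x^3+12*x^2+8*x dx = x^6 - 2*x^5 - 3*x^4 + 4*x^3 + 4*x^2 + C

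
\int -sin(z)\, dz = cos(z) + C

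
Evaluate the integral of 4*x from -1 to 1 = 0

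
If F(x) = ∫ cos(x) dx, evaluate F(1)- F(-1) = 2*sin(1)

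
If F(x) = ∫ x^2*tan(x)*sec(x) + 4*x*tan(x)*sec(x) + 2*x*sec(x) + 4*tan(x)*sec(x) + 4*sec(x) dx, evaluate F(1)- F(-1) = 8*sec(1)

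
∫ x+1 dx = x^2/2 + x + C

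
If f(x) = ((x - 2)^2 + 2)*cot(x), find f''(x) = 2*x^2/tan(x) + 2*x^2/tan(x)^3 - 4*x - 8*x/tan(x) - 4*x/tan(x)^2 - 8*x/tan(x)^3 + 8 + 14/tan(x) + 8/tan(x)^2 + 12/tan(x)^3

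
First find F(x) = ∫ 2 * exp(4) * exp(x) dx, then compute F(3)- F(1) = -2*exp(5) + 2*exp(7)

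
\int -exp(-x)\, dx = exp(-x) + C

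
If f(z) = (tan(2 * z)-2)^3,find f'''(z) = 480*tan(2*z)^6 - 1152*tan(2*z)^5 + 1488*tan(2*z)^4 - 1920*tan(2*z)^3 + 1248*tan(2*z)^2 - 768*tan(2*z) + 240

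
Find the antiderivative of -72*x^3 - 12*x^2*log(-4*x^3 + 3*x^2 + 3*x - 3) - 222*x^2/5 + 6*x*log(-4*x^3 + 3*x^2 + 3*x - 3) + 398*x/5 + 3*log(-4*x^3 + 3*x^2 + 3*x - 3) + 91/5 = 2*(-15*x^2 + x + 20)*(3*x^2 + 2*x - 2)/5 - (4*x^3 - 3*x^2 - 3*x + 3)*log(-4*x^3 + 3*x^2 + 3*x - 3) + C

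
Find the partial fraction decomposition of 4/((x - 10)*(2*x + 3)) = -8/(23*(2*x + 3)) + 4/(23*(x - 10))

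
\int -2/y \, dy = -2*log(y) + C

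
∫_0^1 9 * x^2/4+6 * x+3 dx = 27/4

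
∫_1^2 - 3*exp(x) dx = -3*exp(2) + 3*E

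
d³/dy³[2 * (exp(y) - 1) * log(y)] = (2*y^3*exp(y)*log(y) + 6*y^2*exp(y) - 6*y*exp(y) + 4*exp(y) - 4)/y^3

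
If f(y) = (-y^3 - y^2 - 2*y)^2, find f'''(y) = 120*y^3 + 120*y^2 + 120*y + 24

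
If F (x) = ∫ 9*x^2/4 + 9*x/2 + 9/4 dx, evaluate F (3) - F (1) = 42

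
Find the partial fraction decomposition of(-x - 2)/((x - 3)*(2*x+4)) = -1/(2*(x - 3))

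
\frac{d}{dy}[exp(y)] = exp(y)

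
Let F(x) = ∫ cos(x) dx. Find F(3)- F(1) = -sin(1) + sin(3)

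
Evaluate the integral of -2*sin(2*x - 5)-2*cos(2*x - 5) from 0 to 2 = -cos(5) + cos(1) + sin(1) - sin(5)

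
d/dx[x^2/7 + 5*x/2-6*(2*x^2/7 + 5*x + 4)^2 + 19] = -96*x^3/49 - 360*x^2/7 - 2290*x/7 - 475/2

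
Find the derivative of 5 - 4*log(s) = -4/s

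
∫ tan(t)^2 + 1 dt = tan(t) + C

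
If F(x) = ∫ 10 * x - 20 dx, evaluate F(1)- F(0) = -15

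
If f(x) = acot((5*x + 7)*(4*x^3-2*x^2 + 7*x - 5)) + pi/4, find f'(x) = (-80*x^3 - 54*x^2 - 42*x - 24)/(400*x^8 + 720*x^7 + 1164*x^6 + 1716*x^5 - 95*x^4 - 252*x^3 - 894*x^2 - 1680*x + 1226)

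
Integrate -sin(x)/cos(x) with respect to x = log(cos(x)) + C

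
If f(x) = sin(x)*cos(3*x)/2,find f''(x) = sin(2*x) - 4*sin(4*x)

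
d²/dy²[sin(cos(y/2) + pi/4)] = -sin(y/2)^2*sin(cos(y/2) + pi/4)/4 - cos(y/2)*cos(cos(y/2) + pi/4)/4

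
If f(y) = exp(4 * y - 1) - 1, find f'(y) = 4*exp(4*y - 1)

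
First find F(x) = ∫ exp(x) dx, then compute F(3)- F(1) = -E + exp(3)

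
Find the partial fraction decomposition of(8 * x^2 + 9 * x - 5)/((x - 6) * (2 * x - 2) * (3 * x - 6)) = 2/(5*(x - 1)) - 15/(8*(x - 2)) + 337/(120*(x - 6))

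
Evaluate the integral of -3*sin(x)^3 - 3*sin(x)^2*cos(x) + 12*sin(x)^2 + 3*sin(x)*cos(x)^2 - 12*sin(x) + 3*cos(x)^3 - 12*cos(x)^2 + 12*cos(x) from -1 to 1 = (-2 + cos(1) + sin(1))^3 - (-2 - sin(1) + cos(1))^3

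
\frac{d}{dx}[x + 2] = 1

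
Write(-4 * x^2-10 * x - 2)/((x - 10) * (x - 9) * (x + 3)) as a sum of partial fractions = -2/(39*(x + 3)) + 104/(3*(x - 9)) - 502/(13*(x - 10))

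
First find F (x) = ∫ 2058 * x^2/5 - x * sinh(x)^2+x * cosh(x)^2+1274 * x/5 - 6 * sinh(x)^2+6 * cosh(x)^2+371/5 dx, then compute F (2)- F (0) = 8848/5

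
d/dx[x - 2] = 1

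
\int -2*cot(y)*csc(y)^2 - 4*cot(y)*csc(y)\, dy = (csc(y) + 2)^2 + C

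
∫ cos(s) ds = sin(s) + C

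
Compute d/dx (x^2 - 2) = 2*x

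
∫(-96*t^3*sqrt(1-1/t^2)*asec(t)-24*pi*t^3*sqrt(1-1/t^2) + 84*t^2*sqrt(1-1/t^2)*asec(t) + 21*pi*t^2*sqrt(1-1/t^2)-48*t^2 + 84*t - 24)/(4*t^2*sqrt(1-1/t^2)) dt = -3*(4*asec(t) + pi)*(4*t^2 - 7*t + 2)/4 + C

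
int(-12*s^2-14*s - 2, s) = -4*s^3 - 7*s^2 - 2*s + C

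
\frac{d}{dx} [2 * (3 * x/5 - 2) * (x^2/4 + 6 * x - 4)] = 9*x^2/10 + 62*x/5 - 144/5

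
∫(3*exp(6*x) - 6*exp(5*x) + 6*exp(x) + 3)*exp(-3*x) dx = (-(1 - exp(x))*exp(x) - 1)^3*exp(-3*x) + C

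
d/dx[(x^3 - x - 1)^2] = 6*x^5 - 8*x^3 - 6*x^2 + 2*x + 2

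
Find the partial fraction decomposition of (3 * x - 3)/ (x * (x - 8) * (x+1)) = -2/(3*(x + 1)) + 7/(24*(x - 8)) + 3/(8*x)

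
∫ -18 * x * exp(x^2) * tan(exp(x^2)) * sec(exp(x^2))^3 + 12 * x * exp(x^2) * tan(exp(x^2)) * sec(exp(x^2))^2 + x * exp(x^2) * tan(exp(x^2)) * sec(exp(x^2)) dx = (-6*sec(exp(x^2))^2 + 6*sec(exp(x^2)) + 1)*sec(exp(x^2))/2 + C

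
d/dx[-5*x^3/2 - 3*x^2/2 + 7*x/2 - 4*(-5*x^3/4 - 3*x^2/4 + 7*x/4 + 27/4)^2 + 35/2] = -75*x^5/2 - 75*x^4/2 + 61*x^3 + 453*x^2/2 + 107*x/2 - 91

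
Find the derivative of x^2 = 2*x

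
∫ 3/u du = 3*log(3*u) + C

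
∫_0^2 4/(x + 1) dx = 4*log(3)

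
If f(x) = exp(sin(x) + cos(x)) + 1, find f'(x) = sqrt(2)*exp(sin(x))*exp(cos(x))*cos(x + pi/4)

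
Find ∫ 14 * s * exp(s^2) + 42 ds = 42*s + 7*exp(s^2) + C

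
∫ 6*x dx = 3*x^2 + C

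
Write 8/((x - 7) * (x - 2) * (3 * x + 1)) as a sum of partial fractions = 36/(77*(3*x + 1)) - 8/(35*(x - 2)) + 4/(55*(x - 7))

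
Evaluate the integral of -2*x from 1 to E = 1 - exp(2)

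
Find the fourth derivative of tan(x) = 24*tan(x)^5 + 40*tan(x)^3 + 16*tan(x)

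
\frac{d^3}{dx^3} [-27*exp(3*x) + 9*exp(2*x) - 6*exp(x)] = -729*exp(3*x) + 72*exp(2*x) - 6*exp(x)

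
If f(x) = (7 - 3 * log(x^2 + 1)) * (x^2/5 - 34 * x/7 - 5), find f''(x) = (-42*x^4*log(x^2 + 1) - 28*x^4 + 1020*x^3 - 84*x^2*log(x^2 + 1) - 1064*x^2 + 3060*x - 42*log(x^2 + 1) + 1148)/(35*x^4 + 70*x^2 + 35)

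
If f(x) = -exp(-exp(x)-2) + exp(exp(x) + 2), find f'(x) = (exp(x) + exp(x + 2*exp(x) + 4))*exp(-exp(x) - 2)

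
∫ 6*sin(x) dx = -6*cos(x) + C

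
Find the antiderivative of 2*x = x^2 + C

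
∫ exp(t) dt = exp(t) + C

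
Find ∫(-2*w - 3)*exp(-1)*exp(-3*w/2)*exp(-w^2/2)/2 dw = exp(-w^2/2 - 3*w/2 - 1) + C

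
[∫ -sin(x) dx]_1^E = cos(E) - cos(1)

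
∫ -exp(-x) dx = exp(-x) + C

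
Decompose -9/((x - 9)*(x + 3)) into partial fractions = 3/(4*(x + 3)) - 3/(4*(x - 9))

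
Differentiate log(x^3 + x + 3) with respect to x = (3*x^2 + 1)/(x^3 + x + 3)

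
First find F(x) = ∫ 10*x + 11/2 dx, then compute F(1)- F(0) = 21/2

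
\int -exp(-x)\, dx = exp(-x) + C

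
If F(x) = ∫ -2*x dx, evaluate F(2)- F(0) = -4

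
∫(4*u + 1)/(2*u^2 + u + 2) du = log(2*u^2 + u + 2) + C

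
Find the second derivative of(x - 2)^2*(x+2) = 6*x - 4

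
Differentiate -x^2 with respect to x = -2*x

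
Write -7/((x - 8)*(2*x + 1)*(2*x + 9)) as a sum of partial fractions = -7/(100*(2*x + 9)) + 7/(68*(2*x + 1)) - 7/(425*(x - 8))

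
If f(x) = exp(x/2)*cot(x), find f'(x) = (1/(2*tan(x)) - 1/sin(x)^2)*exp(x/2)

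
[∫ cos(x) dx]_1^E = -sin(1) + sin(E)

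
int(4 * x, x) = 2*x^2 + C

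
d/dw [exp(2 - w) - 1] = -exp(2 - w)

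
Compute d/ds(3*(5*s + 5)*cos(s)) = -15*s*sin(s) - 15*sin(s) + 15*cos(s)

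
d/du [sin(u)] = cos(u)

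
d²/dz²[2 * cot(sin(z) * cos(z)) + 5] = 4*((1 - cos(2*z))^2*cos(sin(2*z)/2)/sin(sin(2*z)/2) + sin(2*z) + 2*cos(2*z)*cos(sin(2*z)/2)/sin(sin(2*z)/2) - cos(sin(2*z)/2)/sin(sin(2*z)/2))/sin(sin(2*z)/2)^2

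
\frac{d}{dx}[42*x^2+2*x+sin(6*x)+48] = 84*x + 6*cos(6*x) + 2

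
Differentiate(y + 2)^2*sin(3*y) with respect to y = 3*y^2*cos(3*y) + 2*y*sin(3*y) + 12*y*cos(3*y) + 4*sin(3*y) + 12*cos(3*y)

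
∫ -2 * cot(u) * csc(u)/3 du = 2*csc(u)/3 + C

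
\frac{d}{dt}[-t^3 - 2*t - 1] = -3*t^2 - 2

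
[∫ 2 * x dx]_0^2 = 4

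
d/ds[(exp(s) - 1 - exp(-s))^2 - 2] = (2*exp(4*s) - 2*exp(3*s) - 2*exp(s) - 2)*exp(-2*s)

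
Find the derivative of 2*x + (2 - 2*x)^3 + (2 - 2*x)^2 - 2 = -24*x^2 + 56*x - 30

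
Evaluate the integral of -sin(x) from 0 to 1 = -1 + cos(1)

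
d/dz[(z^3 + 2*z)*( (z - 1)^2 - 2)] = 5*z^4 - 8*z^3 + 3*z^2 - 8*z - 2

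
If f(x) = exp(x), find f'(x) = exp(x)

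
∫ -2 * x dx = -x^2 + C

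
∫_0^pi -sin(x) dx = -2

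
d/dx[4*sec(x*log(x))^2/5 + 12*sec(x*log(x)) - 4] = 4*(3*log(x) + 2*log(x)/(5*cos(x*log(x))) + 3 + 2/(5*cos(x*log(x))))*sin(x*log(x))/cos(x*log(x))^2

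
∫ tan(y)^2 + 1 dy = tan(y) + C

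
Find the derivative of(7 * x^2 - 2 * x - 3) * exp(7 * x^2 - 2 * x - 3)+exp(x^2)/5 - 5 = (490*x^3 - 210*x^2 + 2*x*exp(-6*x^2 + 2*x + 3) - 120*x + 20)*exp(7*x^2 - 2*x - 3)/5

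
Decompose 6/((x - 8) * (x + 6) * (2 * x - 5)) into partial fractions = -24/(187*(2*x - 5)) + 3/(119*(x + 6)) + 3/(77*(x - 8))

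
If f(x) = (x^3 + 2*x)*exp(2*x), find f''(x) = 4*x^3*exp(2*x) + 12*x^2*exp(2*x) + 14*x*exp(2*x) + 8*exp(2*x)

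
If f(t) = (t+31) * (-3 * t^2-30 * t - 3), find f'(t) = -9*t^2 - 246*t - 933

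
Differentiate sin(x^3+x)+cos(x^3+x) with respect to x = sqrt(2)*(3*x^2 + 1)*cos(x^3 + x + pi/4)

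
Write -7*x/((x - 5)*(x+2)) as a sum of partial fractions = -2/(x + 2) - 5/(x - 5)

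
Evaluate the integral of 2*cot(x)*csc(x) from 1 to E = -2*csc(E) + 2*csc(1)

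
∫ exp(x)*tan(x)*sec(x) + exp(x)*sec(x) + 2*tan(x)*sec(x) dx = (exp(x) + 2)*sec(x) + C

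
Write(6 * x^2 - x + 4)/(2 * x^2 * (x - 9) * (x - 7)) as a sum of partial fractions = -291/(196*(x - 7)) + 481/(324*(x - 9)) + 1/(7938*x) + 2/(63*x^2)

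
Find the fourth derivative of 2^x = 2^x*log(2)^4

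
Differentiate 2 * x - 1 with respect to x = 2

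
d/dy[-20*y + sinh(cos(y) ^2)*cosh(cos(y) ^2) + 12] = -sin(2*y)*sinh(cos(2*y)/2 + 1/2)^2 - sin(2*y)*cosh(cos(2*y)/2 + 1/2)^2 - 20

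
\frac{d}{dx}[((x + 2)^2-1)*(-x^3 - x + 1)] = -5*x^4 - 16*x^3 - 12*x^2 - 6*x + 1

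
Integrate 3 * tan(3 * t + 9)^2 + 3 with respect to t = tan(3*t + 9) + C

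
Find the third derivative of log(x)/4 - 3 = 1/(2*x^3)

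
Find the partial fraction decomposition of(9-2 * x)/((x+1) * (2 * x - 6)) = -11/(8*(x + 1)) + 3/(8*(x - 3))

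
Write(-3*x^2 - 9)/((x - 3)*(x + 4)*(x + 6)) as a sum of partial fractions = -13/(2*(x + 6)) + 57/(14*(x + 4)) - 4/(7*(x - 3))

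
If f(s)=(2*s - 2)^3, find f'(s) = 24*s^2 - 48*s + 24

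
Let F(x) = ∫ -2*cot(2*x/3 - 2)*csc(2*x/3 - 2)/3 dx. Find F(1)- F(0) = -csc(4/3) + csc(2)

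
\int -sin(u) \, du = cos(u) + C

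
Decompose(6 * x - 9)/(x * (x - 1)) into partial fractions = -3/(x - 1) + 9/x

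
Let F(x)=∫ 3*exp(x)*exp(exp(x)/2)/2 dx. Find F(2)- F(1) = -3*exp(E/2) + 3*exp(exp(2)/2)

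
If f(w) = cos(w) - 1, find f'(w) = -sin(w)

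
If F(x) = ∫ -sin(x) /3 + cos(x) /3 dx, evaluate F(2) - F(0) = -1/3 + cos(2)/3 + sin(2)/3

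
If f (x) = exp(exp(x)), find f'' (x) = exp(x + exp(x)) + exp(2*x + exp(x))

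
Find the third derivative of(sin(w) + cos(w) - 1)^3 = -27*sqrt(2)*sin(3*w + pi/4)/2 + 24*cos(2*w) - 9*sqrt(2)*cos(w + pi/4)/2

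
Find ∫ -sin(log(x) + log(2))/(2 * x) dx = cos(log(2*x))/2 + C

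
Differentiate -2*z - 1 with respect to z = -2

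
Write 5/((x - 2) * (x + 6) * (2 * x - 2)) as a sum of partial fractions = 5/(112*(x + 6)) - 5/(14*(x - 1)) + 5/(16*(x - 2))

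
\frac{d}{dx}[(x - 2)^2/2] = x - 2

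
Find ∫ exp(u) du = exp(u) + C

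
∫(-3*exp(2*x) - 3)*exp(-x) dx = -6*sinh(x) + C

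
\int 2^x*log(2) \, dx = 2^x + C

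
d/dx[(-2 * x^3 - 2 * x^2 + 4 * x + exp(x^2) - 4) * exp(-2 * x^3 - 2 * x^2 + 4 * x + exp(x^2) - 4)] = (12*x^5 - 4*x^4*exp(x^2) + 20*x^4 - 4*x^3*exp(x^2) - 24*x^3 + 2*x^2*exp(x^2) - 6*x^2 + 2*x*exp(2*x^2) - 10*x*exp(x^2) + 28*x + 4*exp(x^2) - 12)*exp(-2*x^3 - 2*x^2 + 4*x + exp(x^2) - 4)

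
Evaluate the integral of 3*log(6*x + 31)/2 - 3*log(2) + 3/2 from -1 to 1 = -25*log(25/4)/4 + 37*log(37/4)/4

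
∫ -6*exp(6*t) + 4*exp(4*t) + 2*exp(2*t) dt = -exp(6*t) + exp(4*t) + exp(2*t) + C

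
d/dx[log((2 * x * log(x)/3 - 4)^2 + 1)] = (8*x*log(x)^2 + 8*x*log(x) - 48*log(x) - 48)/(4*x^2*log(x)^2 - 48*x*log(x) + 153)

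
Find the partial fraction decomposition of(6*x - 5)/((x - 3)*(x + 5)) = 35/(8*(x + 5)) + 13/(8*(x - 3))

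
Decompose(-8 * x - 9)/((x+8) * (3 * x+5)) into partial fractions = 13/(19*(3*x + 5)) - 55/(19*(x + 8))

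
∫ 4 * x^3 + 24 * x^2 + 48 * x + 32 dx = x^4 + 8*x^3 + 24*x^2 + 32*x + C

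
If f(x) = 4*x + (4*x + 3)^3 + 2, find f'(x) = 192*x^2 + 288*x + 112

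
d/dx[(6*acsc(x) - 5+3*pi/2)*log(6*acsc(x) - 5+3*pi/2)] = (-6*log(6*acsc(x) - 5 + 3*pi/2) - 6)/(x^2*sqrt(1 - 1/x^2))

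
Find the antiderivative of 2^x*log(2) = 2^x + C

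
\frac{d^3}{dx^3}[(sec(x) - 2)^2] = 4*(1 - 2/cos(x) - 6/cos(x)^2 + 6/cos(x)^3)*sin(x)/cos(x)^2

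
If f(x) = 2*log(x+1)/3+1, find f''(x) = -2/(3*x^2 + 6*x + 3)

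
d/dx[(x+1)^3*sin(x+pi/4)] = (x + 1)^2*(x*cos(x + pi/4) + sqrt(2)*sin(x) + 2*sqrt(2)*cos(x))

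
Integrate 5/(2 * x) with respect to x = 5*log(x)/2 + C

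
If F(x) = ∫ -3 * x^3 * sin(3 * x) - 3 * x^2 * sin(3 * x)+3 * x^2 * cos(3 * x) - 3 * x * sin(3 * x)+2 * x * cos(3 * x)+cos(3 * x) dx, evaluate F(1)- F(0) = 3*cos(3)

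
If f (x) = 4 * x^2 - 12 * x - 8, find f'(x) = 8*x - 12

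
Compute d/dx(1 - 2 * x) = -2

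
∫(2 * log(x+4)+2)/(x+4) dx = (log(x + 4) + 1)^2 + C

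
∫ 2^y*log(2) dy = 2^y + C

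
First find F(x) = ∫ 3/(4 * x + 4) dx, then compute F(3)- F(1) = 3*log(2)/4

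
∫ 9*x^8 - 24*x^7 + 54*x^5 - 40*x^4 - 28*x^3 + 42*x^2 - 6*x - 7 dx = x^9 - 3*x^8 + 9*x^6 - 8*x^5 - 7*x^4 + 14*x^3 - 3*x^2 - 7*x + C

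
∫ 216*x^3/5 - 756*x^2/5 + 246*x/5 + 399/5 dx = 54*x^4/5 - 252*x^3/5 + 123*x^2/5 + 399*x/5 + C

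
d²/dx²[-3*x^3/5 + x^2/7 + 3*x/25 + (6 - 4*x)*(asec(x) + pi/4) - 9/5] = (-126*x^6*sqrt(1 - 1/x^2) + 10*x^5*sqrt(1 - 1/x^2) + 126*x^4*sqrt(1 - 1/x^2) - 10*x^3*sqrt(1 - 1/x^2) - 420*x^2 + 140*x + 210)/(35*x^5*sqrt(1 - 1/x^2) - 35*x^3*sqrt(1 - 1/x^2))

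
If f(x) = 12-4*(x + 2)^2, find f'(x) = -8*x - 16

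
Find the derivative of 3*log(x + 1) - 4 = 3/(x + 1)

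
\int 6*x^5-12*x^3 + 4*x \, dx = x^6 - 3*x^4 + 2*x^2 + C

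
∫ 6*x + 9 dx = 3*x^2 + 9*x + C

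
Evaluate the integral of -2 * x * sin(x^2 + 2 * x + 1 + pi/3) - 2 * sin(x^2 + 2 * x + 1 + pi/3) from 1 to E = cos(pi/3 + (1 + E)^2) - cos(pi/3 + 4)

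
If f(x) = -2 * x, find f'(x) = -2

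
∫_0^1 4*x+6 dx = 8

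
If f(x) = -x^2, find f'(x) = -2*x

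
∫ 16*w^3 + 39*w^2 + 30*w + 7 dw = 4*w^4 + 13*w^3 + 15*w^2 + 7*w + C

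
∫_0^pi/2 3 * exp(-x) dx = 3 - 3*exp(-pi/2)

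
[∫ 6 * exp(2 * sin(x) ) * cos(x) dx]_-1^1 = -3*exp(-2*sin(1)) + 3*exp(2*sin(1))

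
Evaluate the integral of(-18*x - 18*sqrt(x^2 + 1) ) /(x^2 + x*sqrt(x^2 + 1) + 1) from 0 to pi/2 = -18*log(pi/2 + sqrt(1 + pi^2/4))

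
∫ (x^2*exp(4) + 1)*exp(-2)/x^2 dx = x*exp(2) - exp(-2)/x + C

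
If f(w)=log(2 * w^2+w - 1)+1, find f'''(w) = (32*w^3 + 24*w^2 + 60*w + 14)/(8*w^6 + 12*w^5 - 6*w^4 - 11*w^3 + 3*w^2 + 3*w - 1)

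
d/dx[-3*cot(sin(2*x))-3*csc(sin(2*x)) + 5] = 6*cos(2*x)*cot(sin(2*x))^2 + 6*cos(2*x)*cot(sin(2*x))*csc(sin(2*x)) + 6*cos(2*x)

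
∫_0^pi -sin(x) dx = -2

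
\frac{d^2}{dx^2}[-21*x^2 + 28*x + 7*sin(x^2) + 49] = -28*x^2*sin(x^2) + 14*cos(x^2) - 42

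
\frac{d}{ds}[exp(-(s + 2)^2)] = (-2*s - 4)*exp(-s^2 - 4*s - 4)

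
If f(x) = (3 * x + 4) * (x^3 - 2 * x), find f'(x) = 12*x^3 + 12*x^2 - 12*x - 8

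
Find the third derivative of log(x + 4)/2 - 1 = 1/(x^3 + 12*x^2 + 48*x + 64)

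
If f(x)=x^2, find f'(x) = 2*x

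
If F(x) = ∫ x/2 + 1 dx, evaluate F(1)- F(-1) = 2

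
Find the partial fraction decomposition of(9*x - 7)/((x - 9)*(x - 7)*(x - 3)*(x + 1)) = 1/(20*(x + 1)) + 5/(24*(x - 3)) - 7/(8*(x - 7)) + 37/(60*(x - 9))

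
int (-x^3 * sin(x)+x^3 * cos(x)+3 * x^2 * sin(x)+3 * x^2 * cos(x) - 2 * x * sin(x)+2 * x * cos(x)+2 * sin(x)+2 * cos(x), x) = sqrt(2)*x*(x^2 + 2)*sin(x + pi/4) + C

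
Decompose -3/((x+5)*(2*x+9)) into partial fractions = -6/(2*x + 9) + 3/(x + 5)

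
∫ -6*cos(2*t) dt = -3*sin(2*t) + C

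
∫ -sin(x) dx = cos(x) + C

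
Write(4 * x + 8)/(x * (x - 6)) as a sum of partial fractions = 16/(3*(x - 6)) - 4/(3*x)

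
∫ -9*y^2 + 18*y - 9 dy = -3*y^3 + 9*y^2 - 9*y + C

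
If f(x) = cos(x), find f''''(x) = cos(x)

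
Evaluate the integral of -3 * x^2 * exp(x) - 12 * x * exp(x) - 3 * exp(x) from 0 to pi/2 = 3*(-pi - pi^2/4 + 1)*exp(pi/2) - 3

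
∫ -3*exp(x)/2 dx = -3*exp(x)/2 + C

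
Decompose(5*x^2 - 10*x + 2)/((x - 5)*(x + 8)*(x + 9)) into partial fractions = 71/(2*(x + 9)) - 402/(13*(x + 8)) + 11/(26*(x - 5))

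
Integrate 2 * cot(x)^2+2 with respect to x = -2*cot(x) + C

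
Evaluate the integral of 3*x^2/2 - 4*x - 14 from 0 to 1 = -31/2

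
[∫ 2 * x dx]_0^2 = 4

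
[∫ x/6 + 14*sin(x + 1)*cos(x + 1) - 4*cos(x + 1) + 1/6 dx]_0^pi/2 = 7*cos(2) + pi^2/48 + pi/12 - 4*sqrt(2)*cos(pi/4 + 1)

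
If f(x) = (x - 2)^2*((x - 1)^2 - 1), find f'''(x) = 24*x - 36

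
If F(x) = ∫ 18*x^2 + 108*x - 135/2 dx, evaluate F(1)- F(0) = -15/2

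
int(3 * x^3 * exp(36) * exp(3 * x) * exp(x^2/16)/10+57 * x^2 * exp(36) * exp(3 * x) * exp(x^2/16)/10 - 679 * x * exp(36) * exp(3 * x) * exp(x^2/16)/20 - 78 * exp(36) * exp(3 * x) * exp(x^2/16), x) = (12*x^2/5 - 12*x - 22)*exp((x + 24)^2/16) + C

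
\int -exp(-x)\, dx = exp(-x) + C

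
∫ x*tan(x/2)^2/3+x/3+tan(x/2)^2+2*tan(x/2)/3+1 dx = (2*x/3 + 2)*tan(x/2) + C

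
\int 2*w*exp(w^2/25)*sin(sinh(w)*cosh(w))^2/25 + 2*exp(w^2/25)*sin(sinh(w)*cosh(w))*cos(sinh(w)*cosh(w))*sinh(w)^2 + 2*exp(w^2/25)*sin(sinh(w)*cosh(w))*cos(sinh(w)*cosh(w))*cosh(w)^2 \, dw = exp(w^2/25)*sin(sinh(2*w)/2)^2 + C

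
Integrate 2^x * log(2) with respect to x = 2^x + C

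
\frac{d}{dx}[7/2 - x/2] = -1/2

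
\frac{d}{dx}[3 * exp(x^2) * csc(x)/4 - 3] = 3*(2*x - cos(x)/sin(x))*exp(x^2)/(4*sin(x))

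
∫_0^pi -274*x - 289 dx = -3*(7 + 7*pi)^2 + 5*pi + 10*pi^2 + 147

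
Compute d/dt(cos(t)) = -sin(t)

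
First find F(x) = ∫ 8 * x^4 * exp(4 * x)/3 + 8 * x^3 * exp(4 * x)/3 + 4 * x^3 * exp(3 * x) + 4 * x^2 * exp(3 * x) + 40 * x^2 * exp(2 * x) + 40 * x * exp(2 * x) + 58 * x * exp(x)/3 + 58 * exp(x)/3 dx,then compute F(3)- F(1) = -6*exp(6) - 6*(E/3 + exp(2)/3 + 5)^2 - 2*exp(3) + 2*E/3 + 2*exp(2)/3 + 6*(5 + exp(3) + 3*exp(6))^2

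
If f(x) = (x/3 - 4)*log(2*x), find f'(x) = (x*log(x) + x*log(2) + x - 12)/(3*x)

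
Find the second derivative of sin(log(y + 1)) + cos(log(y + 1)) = -2*cos(log(y + 1))/(y^2 + 2*y + 1)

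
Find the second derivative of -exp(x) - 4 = -exp(x)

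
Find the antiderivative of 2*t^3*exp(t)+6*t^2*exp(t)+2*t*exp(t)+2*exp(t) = 2*t*(t^2 + 1)*exp(t) + C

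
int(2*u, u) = u^2 + C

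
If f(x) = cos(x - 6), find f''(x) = -cos(x - 6)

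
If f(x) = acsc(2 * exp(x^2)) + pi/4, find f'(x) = -x*exp(-x^2)/sqrt(1 - exp(-2*x^2)/4)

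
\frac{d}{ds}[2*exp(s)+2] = 2*exp(s)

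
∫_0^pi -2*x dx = -pi^2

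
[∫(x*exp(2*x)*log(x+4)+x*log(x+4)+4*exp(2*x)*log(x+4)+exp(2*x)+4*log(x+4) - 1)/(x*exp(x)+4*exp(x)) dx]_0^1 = (E - exp(-1))*log(5)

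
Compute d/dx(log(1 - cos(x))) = -sin(x)/(cos(x) - 1)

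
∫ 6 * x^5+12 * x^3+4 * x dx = x^6 + 3*x^4 + 2*x^2 + C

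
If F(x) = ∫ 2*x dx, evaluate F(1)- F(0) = 1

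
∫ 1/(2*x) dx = log(x)/2 + C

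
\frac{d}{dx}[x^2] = 2*x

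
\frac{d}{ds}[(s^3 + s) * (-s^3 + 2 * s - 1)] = -6*s^5 + 4*s^3 - 3*s^2 + 4*s - 1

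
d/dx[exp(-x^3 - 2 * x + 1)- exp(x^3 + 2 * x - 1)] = (-3*x^2*exp(2*x^3 + 4*x - 2) - 3*x^2 - 2*exp(2*x^3 + 4*x - 2) - 2)*exp(-x^3 - 2*x + 1)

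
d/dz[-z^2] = -2*z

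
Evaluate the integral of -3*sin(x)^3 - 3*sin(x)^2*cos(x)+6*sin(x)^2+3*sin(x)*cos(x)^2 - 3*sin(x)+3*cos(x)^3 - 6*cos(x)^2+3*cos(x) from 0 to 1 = (-1 + cos(1) + sin(1))^3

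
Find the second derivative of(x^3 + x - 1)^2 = 30*x^4 + 24*x^2 - 12*x + 2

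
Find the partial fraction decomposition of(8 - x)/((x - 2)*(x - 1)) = -7/(x - 1) + 6/(x - 2)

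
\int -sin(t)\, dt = cos(t) + C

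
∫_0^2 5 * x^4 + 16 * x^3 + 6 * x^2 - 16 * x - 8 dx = 64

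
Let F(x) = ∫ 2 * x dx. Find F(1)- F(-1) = 0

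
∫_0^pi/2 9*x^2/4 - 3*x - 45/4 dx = -27 + (-3 + pi/2)^2*(3*pi/8 + 3)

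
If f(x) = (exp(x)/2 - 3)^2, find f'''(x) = 2*exp(2*x) - 3*exp(x)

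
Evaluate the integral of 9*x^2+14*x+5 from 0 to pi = -1 + (-3*pi - 1)*(-pi^2 - 2*pi - 1)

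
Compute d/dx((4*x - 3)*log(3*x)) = (4*x*log(x) + 4*x + 4*x*log(3) - 3)/x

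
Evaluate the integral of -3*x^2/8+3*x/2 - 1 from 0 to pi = -1 - (-1 + pi/2)^3 + pi/2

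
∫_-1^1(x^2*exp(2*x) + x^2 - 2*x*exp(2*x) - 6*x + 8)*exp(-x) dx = -10*exp(-1) + 10*E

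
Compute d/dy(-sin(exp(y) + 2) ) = -exp(y)*cos(exp(y) + 2)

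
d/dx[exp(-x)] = -exp(-x)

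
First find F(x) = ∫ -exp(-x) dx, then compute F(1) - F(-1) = -E + exp(-1)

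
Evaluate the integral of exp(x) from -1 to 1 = E - exp(-1)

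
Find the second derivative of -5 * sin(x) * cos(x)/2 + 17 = 5*sin(2*x)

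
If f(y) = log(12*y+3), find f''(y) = -16/(16*y^2 + 8*y + 1)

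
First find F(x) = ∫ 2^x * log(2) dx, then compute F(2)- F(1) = 2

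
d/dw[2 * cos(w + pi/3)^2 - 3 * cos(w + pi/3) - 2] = 3*sin(w + pi/3) - 2*cos(2*w + pi/6)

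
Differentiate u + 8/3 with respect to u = 1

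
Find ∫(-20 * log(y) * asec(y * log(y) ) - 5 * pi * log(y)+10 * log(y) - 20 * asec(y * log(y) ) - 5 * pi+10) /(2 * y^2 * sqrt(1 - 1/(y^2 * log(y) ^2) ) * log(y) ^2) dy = -5*(4*asec(y*log(y)) + pi)^2/16 + 5*asec(y*log(y)) + C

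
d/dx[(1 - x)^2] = 2*x - 2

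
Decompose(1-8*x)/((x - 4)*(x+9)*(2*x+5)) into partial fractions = -84/(169*(2*x + 5)) + 73/(169*(x + 9)) - 31/(169*(x - 4))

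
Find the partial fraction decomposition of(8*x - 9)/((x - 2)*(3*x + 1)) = 5/(3*x + 1) + 1/(x - 2)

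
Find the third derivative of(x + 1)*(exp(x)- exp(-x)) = (x*exp(2*x) + x + 4*exp(2*x) - 2)*exp(-x)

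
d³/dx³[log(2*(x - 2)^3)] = 6/(x^3 - 6*x^2 + 12*x - 8)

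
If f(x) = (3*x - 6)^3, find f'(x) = 81*x^2 - 324*x + 324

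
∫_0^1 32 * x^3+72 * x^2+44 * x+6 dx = 60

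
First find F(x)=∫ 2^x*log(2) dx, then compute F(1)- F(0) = 1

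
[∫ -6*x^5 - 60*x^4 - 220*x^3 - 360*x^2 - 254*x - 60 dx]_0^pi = -(-2 + (2 + pi)^2)^3 - (-2 + (2 + pi)^2)^2 + 8 + (2 + pi)^2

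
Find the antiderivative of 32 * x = 16*x^2 + C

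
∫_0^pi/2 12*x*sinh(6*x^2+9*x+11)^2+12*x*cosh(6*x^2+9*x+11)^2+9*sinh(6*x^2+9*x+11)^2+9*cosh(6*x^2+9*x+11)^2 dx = -sinh(22)/2 + sinh(22 + 9*pi + 3*pi^2)/2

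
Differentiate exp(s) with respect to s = exp(s)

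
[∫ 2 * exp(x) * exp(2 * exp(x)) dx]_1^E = -exp(2*E) + exp(2*exp(E))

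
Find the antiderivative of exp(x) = exp(x) + C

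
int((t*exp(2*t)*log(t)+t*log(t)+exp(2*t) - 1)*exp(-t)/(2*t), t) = log(t)*sinh(t) + C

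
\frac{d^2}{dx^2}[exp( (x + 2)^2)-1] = 4*x^2*exp(x^2 + 4*x + 4) + 16*x*exp(x^2 + 4*x + 4) + 18*exp(x^2 + 4*x + 4)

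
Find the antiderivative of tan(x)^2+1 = tan(x) + C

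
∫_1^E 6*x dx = -3 + 3*exp(2)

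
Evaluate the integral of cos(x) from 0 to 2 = sin(2)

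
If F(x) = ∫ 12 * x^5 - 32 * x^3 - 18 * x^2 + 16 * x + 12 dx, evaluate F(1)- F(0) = 8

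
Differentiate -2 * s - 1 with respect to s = -2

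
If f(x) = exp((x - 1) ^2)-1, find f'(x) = 2*x*exp(x^2 - 2*x + 1) - 2*exp(x^2 - 2*x + 1)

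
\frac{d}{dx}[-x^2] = -2*x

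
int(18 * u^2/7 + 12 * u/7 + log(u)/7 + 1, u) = u*(6*u^2 + 6*u + log(u) + 6)/7 + C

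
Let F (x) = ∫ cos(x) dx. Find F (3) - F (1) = -sin(1) + sin(3)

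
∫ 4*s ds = 2*s^2 + C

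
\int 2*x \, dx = x^2 + C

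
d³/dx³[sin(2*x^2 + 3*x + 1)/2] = -32*x^3*cos(2*x^2 + 3*x + 1) - 72*x^2*cos(2*x^2 + 3*x + 1) - 24*x*sin(2*x^2 + 3*x + 1) - 54*x*cos(2*x^2 + 3*x + 1) - 18*sin(2*x^2 + 3*x + 1) - 27*cos(2*x^2 + 3*x + 1)/2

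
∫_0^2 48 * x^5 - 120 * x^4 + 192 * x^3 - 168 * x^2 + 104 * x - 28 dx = 216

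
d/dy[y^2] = 2*y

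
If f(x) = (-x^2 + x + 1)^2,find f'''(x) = 24*x - 12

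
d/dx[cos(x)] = -sin(x)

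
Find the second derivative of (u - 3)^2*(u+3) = 6*u - 6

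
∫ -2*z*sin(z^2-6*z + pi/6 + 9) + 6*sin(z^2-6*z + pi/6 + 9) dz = cos((z - 3)^2 + pi/6) + C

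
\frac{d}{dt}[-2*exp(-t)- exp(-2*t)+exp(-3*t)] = (2*exp(2*t) + 2*exp(t) - 3)*exp(-3*t)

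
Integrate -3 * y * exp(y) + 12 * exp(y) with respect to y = 3*(5 - y)*exp(y) + C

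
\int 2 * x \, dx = x^2 + C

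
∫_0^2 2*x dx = 4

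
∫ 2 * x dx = x^2 + C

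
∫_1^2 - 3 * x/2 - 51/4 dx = -15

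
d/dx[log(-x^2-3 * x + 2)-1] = (2*x + 3)/(x^2 + 3*x - 2)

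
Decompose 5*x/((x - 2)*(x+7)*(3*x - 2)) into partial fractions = -15/(46*(3*x - 2)) - 35/(207*(x + 7)) + 5/(18*(x - 2))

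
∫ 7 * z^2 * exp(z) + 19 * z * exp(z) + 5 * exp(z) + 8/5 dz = z*((35*z + 25)*exp(z) + 8)/5 + C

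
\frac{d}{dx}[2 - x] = -1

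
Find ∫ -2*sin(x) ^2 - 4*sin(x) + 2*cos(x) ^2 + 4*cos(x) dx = (sqrt(2)*sin(x + pi/4) + 2)^2 + C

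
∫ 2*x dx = x^2 + C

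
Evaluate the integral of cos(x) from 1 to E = -sin(1) + sin(E)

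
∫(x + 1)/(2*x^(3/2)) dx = (x - 1)/sqrt(x) + C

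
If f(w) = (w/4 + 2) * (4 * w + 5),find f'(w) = 2*w + 37/4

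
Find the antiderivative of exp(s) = exp(s) + C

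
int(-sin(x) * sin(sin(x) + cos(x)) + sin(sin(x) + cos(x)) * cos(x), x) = -cos(sqrt(2)*sin(x + pi/4)) + C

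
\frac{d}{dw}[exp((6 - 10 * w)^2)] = 200*w*exp(100*w^2 - 120*w + 36) - 120*exp(100*w^2 - 120*w + 36)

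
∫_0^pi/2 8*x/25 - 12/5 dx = 2*pi*(-3 + pi/10)/5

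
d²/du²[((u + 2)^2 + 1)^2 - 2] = 12*u^2 + 48*u + 52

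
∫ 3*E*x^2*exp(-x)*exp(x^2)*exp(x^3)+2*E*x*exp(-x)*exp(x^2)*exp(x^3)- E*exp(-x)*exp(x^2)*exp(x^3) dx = exp(x^3 + x^2 - x + 1) + C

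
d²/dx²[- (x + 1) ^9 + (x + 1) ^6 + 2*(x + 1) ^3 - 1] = -72*x^7 - 504*x^6 - 1512*x^5 - 2490*x^4 - 2400*x^3 - 1332*x^2 - 372*x - 30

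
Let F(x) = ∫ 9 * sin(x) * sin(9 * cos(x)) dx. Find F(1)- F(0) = cos(9*cos(1)) - cos(9)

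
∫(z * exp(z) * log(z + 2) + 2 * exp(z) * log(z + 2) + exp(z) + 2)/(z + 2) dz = (exp(z) + 2)*log(z + 2) + C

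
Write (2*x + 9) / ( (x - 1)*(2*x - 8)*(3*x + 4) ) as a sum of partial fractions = 57/(224*(3*x + 4)) - 11/(42*(x - 1)) + 17/(96*(x - 4))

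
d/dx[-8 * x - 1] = -8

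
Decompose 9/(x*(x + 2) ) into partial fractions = -9/(2*(x + 2)) + 9/(2*x)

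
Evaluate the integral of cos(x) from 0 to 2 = sin(2)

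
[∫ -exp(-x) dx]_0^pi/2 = -1 + exp(-pi/2)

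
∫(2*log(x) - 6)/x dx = (log(x) - 3)^2 + C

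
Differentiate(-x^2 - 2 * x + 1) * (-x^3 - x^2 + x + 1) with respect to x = 5*x^4 + 12*x^3 - 8*x - 1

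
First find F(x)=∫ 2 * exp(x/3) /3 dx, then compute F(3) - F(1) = -2*exp(1/3) + 2*E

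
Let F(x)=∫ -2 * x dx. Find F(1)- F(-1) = 0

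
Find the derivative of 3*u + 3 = 3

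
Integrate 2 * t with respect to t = t^2 + C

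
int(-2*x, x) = -x^2 + C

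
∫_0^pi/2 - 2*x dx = -pi^2/4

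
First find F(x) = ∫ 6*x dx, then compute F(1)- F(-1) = 0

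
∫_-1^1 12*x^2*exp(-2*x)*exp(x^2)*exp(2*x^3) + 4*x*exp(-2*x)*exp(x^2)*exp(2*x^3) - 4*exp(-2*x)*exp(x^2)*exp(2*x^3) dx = 0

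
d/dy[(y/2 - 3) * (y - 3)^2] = 3*y^2/2 - 12*y + 45/2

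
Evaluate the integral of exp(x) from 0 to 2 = -1 + exp(2)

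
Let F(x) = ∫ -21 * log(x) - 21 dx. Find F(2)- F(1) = -42*log(2)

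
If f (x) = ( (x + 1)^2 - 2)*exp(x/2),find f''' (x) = x^2*exp(x/2)/8 + 7*x*exp(x/2)/4 + 35*exp(x/2)/8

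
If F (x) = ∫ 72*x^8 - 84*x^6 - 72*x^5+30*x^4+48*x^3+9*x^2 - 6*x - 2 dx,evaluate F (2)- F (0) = 2184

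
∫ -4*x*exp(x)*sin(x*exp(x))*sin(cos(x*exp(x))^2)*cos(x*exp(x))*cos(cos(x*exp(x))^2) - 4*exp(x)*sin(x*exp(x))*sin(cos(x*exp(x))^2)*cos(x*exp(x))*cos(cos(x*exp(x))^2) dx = sin(cos(x*exp(x))^2)^2 + C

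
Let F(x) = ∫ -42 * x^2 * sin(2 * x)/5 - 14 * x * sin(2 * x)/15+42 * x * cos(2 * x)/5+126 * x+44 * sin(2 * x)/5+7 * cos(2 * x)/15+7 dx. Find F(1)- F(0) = 4*cos(2)/15 + 372/5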